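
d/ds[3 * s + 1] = 3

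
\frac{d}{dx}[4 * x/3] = 4/3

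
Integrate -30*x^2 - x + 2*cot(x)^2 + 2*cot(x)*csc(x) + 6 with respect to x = -10*x^3 - x^2/2 + 4*x - 2*cot(x) - 2*csc(x) + C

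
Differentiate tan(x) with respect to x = cos(x)^(-2)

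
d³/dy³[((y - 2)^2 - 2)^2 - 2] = 24*y - 48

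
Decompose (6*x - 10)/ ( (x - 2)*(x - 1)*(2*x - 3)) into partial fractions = 4/(2*x - 3) - 4/(x - 1) + 2/(x - 2)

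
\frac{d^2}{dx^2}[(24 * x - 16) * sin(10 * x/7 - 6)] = -2400*x*sin(10*x/7 - 6)/49 + 1600*sin(10*x/7 - 6)/49 + 480*cos(10*x/7 - 6)/7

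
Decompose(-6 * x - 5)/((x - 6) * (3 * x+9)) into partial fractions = -13/(27*(x + 3)) - 41/(27*(x - 6))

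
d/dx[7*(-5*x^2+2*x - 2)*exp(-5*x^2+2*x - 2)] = (350*x^3 - 210*x^2 + 98*x - 14)*exp(-5*x^2 + 2*x - 2)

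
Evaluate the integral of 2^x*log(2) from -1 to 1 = 3/2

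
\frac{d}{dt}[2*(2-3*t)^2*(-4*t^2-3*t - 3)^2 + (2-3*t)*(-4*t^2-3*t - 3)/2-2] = 1728*t^5 + 240*t^4 + 584*t^3 - 810*t^2 - 11*t - 141/2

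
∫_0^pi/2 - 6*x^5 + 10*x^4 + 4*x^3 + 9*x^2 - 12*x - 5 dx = -3*pi^2/4 - 3*pi/2 - (-pi^2/4 - pi/2 - 1 + pi^3/8)^2 + 1 + 3*pi^3/8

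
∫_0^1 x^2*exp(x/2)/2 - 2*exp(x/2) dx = -4 + exp(1/2)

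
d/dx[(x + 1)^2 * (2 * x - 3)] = 6*x^2 + 2*x - 4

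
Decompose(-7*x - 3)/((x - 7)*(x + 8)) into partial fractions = -53/(15*(x + 8)) - 52/(15*(x - 7))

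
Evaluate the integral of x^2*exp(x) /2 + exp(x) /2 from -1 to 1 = E - 3*exp(-1)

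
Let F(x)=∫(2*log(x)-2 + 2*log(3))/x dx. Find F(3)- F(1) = -(-1 + log(3))^2 + (-1 + log(9))^2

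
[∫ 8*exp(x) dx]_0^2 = -8 + 8*exp(2)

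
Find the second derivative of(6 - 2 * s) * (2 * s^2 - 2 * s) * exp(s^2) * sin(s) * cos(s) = 4*(-2*s^5*sin(2*s) + 8*s^4*sin(2*s) - 4*s^4*cos(2*s) - 11*s^3*sin(2*s) + 16*s^3*cos(2*s) + 12*s^2*sin(2*s) - 18*s^2*cos(2*s) - 6*s*sin(2*s) + 16*s*cos(2*s) + 4*sin(2*s) - 6*cos(2*s))*exp(s^2)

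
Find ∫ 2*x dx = x^2 + C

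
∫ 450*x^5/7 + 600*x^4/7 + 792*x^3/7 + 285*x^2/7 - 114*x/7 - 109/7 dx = 75*x^6/7 + 120*x^5/7 + 198*x^4/7 + 95*x^3/7 - 57*x^2/7 - 109*x/7 + C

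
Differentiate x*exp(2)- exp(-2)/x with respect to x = (x^2*exp(4) + 1)*exp(-2)/x^2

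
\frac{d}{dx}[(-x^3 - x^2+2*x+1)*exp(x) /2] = -x^3*exp(x)/2 - 2*x^2*exp(x) + 3*exp(x)/2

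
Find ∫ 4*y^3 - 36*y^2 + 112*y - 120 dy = y^4 - 12*y^3 + 56*y^2 - 120*y + C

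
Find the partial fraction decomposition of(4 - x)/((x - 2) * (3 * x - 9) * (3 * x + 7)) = 19/(208*(3*x + 7)) - 2/(39*(x - 2)) + 1/(48*(x - 3))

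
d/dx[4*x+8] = 4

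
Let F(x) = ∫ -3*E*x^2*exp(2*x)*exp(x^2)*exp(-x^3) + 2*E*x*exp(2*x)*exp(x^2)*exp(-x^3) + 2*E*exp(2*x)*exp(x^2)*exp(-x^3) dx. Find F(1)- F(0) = -E + exp(3)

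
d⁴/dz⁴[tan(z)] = 24*tan(z)^5 + 40*tan(z)^3 + 16*tan(z)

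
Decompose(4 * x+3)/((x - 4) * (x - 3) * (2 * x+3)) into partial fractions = -4/(33*(2*x + 3)) - 5/(3*(x - 3)) + 19/(11*(x - 4))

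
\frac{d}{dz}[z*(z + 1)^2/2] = 3*z^2/2 + 2*z + 1/2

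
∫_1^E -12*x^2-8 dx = -4*exp(3) - 8*E + 12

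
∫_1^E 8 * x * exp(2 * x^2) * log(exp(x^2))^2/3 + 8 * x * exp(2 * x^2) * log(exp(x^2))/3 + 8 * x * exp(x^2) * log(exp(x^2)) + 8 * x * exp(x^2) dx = -4*E - 2*exp(2)/3 + 4*exp(2 + exp(2)) + 2*exp(4 + 2*exp(2))/3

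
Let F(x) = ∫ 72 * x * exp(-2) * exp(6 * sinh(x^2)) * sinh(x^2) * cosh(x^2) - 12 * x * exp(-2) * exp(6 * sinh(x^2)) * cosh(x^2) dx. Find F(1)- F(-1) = 0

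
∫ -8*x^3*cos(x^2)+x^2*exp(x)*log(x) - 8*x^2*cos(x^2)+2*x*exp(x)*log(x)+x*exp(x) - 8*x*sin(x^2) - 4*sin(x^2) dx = x*(x*exp(x)*log(x) - 4*(x + 1)*sin(x^2)) + C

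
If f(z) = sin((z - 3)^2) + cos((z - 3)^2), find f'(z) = -2*z*sin(z^2 - 6*z + 9) + 2*z*cos(z^2 - 6*z + 9) + 6*sin(z^2 - 6*z + 9) - 6*cos(z^2 - 6*z + 9)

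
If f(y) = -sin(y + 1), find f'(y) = -cos(y + 1)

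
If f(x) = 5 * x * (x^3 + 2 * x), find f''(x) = 60*x^2 + 20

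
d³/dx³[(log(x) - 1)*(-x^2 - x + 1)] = (-2*x^2 + x + 2)/x^3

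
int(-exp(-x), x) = exp(-x) + C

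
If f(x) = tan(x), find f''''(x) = 24*tan(x)^5 + 40*tan(x)^3 + 16*tan(x)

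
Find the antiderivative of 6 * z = 3*z^2 + C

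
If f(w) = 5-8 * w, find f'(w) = -8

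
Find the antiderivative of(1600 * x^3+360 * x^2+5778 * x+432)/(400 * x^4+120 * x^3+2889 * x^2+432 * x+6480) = log((20*x^2 + 3*x + 72)^2/1296 + 1) + C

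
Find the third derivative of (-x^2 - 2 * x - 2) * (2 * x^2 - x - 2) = -48*x - 18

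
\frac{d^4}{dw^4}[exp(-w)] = exp(-w)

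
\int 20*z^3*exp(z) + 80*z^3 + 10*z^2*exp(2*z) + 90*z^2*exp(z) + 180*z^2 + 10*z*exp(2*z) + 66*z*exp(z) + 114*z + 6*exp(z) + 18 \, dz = z*(5*z*(2*z + exp(z) + 3)^2 + 12*z + 6*exp(z) + 18) + C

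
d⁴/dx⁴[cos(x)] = cos(x)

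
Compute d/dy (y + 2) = 1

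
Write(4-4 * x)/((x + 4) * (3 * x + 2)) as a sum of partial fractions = 2/(3*x + 2) - 2/(x + 4)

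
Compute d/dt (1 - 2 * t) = -2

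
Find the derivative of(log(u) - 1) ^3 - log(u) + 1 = (3*log(u)^2 - 6*log(u) + 2)/u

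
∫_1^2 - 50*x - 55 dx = -130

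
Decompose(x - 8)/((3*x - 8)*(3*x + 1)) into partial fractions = 25/(27*(3*x + 1)) - 16/(27*(3*x - 8))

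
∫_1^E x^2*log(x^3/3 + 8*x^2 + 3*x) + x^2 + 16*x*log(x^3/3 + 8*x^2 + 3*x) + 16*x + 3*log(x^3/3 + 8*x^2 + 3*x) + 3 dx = -34*log(34/3)/3 + (exp(3)/3 + 3*E + 8*exp(2))*log(exp(3)/3 + 3*E + 8*exp(2))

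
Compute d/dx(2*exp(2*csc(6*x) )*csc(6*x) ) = -24*(sin(12*x) + 4*cos(6*x))*exp(2/sin(6*x))/(3*sin(6*x) - sin(18*x))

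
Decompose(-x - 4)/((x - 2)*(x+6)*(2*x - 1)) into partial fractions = 6/(13*(2*x - 1)) + 1/(52*(x + 6)) - 1/(4*(x - 2))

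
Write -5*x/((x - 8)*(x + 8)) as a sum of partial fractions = -5/(2*(x + 8)) - 5/(2*(x - 8))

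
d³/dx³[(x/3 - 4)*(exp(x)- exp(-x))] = (x*exp(2*x) + x - 9*exp(2*x) - 15)*exp(-x)/3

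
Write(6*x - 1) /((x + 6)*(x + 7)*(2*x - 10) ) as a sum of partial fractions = -43/(24*(x + 7)) + 37/(22*(x + 6)) + 29/(264*(x - 5))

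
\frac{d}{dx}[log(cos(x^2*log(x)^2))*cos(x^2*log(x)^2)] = -2*x*(log(x)*log(cos(x^2*log(x)^2)) + log(x) + log(cos(x^2*log(x)^2)) + 1)*log(x)*sin(x^2*log(x)^2)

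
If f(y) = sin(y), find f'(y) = cos(y)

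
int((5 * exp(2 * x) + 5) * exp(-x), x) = 10*sinh(x) + C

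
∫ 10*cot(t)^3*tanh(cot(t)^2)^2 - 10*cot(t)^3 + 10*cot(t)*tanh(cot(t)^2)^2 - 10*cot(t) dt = 5*tanh(cot(t)^2) + C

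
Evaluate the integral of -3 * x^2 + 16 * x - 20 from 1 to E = -5 - (-3 + E)^2 - (-3 + E)^3 + E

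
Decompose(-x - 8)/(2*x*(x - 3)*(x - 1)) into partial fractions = 9/(4*(x - 1)) - 11/(12*(x - 3)) - 4/(3*x)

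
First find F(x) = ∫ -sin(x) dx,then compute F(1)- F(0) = -1 + cos(1)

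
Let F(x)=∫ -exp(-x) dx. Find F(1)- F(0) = -1 + exp(-1)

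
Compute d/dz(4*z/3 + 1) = 4/3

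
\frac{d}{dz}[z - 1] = 1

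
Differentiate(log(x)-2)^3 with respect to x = (3*log(x)^2 - 12*log(x) + 12)/x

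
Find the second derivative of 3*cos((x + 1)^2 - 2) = -12*x^2*cos(x^2 + 2*x - 1) - 24*x*cos(x^2 + 2*x - 1) - 6*sin(x^2 + 2*x - 1) - 12*cos(x^2 + 2*x - 1)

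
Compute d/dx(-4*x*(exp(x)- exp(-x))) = (-4*x*exp(2*x) - 4*x - 4*exp(2*x) + 4)*exp(-x)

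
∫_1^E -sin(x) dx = cos(E) - cos(1)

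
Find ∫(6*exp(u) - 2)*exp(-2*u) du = (3 - exp(-u))^2 + C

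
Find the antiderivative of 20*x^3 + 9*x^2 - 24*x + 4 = 5*x^4 + 3*x^3 - 12*x^2 + 4*x + C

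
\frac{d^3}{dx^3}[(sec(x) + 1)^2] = 2*(-1 - 4/cos(x) + 6/cos(x)^2 + 12/cos(x)^3)*sin(x)/cos(x)^2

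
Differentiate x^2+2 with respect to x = 2*x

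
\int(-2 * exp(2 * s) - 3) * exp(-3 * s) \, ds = 2*exp(-s) + exp(-3*s) + C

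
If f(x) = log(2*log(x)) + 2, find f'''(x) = (2*log(x)^2 + 3*log(x) + 2)/(x^3*log(x)^3)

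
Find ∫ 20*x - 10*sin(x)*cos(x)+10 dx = 10*x^2 + 10*x - 5*sin(x)^2 + C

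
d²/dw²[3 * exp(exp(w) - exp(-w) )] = (3*exp(exp(w) - exp(-w)) - 3*exp(w + exp(w) - exp(-w)) + 6*exp(2*w + exp(w) - exp(-w)) + 3*exp(3*w + exp(w) - exp(-w)) + 3*exp(4*w + exp(w) - exp(-w)))*exp(-2*w)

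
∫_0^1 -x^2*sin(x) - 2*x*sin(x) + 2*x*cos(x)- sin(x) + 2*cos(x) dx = -1 + 4*cos(1)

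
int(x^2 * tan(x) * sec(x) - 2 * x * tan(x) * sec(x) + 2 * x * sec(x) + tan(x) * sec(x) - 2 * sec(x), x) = (x - 1)^2*sec(x) + C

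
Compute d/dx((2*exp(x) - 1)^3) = 24*exp(3*x) - 24*exp(2*x) + 6*exp(x)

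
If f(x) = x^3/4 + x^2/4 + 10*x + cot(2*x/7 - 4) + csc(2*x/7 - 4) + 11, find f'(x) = 3*x^2/4 + x/2 - 2*cot(2*x/7 - 4)^2/7 - 2*cot(2*x/7 - 4)*csc(2*x/7 - 4)/7 + 68/7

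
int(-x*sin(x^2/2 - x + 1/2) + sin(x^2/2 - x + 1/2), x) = cos((x - 1)^2/2) + C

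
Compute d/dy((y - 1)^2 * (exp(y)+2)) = y^2*exp(y) + 4*y - exp(y) - 4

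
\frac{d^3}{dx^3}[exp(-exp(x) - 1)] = (-exp(3*x) + 3*exp(2*x) - exp(x))*exp(-exp(x) - 1)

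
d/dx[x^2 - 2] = 2*x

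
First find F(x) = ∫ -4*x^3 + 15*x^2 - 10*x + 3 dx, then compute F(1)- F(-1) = 16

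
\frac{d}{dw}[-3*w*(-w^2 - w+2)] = 9*w^2 + 6*w - 6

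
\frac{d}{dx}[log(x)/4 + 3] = 1/(4*x)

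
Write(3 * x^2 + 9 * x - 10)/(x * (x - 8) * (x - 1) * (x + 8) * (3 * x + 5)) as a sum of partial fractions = 135/(2204*(3*x + 5)) + 55/(10944*(x + 8)) - 1/(252*(x - 1)) + 127/(12992*(x - 8)) - 1/(32*x)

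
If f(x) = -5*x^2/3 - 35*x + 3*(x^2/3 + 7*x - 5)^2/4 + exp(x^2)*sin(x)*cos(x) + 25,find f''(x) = 2*x^2*exp(x^2)*sin(2*x) + x^2 + 4*x*exp(x^2)*cos(2*x) + 21*x - exp(x^2)*sin(2*x) + 391/6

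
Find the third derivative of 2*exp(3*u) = 54*exp(3*u)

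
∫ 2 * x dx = x^2 + C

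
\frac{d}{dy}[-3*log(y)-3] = -3/y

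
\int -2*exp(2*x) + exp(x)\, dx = (1 - exp(x))*exp(x) + C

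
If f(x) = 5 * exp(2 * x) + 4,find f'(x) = 10*exp(2*x)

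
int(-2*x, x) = -x^2 + C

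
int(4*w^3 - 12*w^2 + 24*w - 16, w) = w^4 - 4*w^3 + 12*w^2 - 16*w + C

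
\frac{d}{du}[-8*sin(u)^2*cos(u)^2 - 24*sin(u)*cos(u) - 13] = -4*sin(4*u) - 24*cos(2*u)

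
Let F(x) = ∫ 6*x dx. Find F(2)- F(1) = 9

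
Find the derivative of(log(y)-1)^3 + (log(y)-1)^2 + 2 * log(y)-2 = (3*log(y)^2 - 4*log(y) + 3)/y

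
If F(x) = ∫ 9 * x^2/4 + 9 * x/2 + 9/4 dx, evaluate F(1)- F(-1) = 6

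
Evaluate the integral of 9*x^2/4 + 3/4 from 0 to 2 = 15/2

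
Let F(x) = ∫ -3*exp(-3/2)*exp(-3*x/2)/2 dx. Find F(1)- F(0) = -exp(-3/2) + exp(-3)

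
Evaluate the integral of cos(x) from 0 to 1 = sin(1)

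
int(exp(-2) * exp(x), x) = exp(x - 2) + C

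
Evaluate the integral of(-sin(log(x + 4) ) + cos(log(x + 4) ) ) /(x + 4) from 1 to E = sqrt(2)*(-sin(pi/4 + log(5)) + sin(pi/4 + log(E + 4)))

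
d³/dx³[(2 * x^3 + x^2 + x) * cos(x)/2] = x^3*sin(x) + x^2*sin(x)/2 - 9*x^2*cos(x) - 35*x*sin(x)/2 - 3*x*cos(x) - 3*sin(x) + 9*cos(x)/2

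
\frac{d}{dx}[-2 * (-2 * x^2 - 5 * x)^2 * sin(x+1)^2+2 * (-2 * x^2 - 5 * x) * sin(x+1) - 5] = -8*x^4*sin(2*x + 2) - 32*x^3*sin(x + 1)^2 - 40*x^3*sin(2*x + 2) - 120*x^2*sin(x + 1)^2 - 50*x^2*sin(2*x + 2) - 4*x^2*cos(x + 1) - 100*x*sin(x + 1)^2 - 8*x*sin(x + 1) - 10*x*cos(x + 1) - 10*sin(x + 1)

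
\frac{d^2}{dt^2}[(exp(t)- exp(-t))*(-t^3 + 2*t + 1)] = (-t^3*exp(2*t) + t^3 - 6*t^2*exp(2*t) - 6*t^2 - 4*t*exp(2*t) + 4*t + 5*exp(2*t) + 3)*exp(-t)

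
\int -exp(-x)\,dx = exp(-x) + C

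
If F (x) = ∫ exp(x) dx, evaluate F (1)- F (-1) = E - exp(-1)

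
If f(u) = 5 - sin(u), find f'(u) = -cos(u)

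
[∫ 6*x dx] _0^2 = 12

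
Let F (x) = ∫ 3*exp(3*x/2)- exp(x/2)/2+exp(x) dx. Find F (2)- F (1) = -2*exp(3/2) - 2*E + exp(1/2) + exp(2) + 2*exp(3)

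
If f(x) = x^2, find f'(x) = 2*x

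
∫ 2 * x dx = x^2 + C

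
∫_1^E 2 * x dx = -1 + exp(2)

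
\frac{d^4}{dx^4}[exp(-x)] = exp(-x)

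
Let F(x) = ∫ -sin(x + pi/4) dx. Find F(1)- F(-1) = -sqrt(2)*sin(1)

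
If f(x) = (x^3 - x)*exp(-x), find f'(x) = (-x^3 + 3*x^2 + x - 1)*exp(-x)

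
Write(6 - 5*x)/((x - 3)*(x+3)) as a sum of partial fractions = -7/(2*(x + 3)) - 3/(2*(x - 3))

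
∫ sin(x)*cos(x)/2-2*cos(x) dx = (sin(x) - 4)^2/4 + C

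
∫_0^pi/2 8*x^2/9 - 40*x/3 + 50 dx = (-5 + pi/3)^3 + 125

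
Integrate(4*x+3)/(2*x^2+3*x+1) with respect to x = log(2*x^2 + 3*x + 1) + C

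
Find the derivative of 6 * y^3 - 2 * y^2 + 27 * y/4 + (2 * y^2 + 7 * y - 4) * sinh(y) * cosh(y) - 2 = 2*y^2*cosh(2*y) + 18*y^2 + 2*y*sinh(2*y) + 7*y*cosh(2*y) - 4*y + 7*sinh(2*y)/2 - 4*cosh(2*y) + 27/4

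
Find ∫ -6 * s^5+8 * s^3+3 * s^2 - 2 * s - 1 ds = -s^6 + 2*s^4 + s^3 - s^2 - s + C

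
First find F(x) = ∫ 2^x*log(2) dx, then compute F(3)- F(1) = 6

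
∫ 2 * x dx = x^2 + C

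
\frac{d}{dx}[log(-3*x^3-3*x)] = (3*x^2 + 1)/(x^3 + x)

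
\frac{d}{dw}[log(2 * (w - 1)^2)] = 2/(w - 1)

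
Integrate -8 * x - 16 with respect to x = -4*x^2 - 16*x + C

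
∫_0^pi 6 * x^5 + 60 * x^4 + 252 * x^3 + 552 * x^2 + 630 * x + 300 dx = -125 + (1 + (2 + pi)^2)^3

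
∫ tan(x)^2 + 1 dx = tan(x) + C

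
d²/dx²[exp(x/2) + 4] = exp(x/2)/4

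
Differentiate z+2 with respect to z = 1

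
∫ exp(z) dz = exp(z) + C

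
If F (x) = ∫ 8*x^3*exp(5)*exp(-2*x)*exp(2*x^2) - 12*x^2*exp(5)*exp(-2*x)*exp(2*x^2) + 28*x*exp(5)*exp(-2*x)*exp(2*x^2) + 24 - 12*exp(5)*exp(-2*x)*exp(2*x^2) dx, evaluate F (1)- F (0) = 24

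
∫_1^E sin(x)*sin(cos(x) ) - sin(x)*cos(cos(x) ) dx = sqrt(2)*(-sin(cos(1) + pi/4) + sin(cos(E) + pi/4))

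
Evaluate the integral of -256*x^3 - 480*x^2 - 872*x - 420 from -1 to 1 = -1160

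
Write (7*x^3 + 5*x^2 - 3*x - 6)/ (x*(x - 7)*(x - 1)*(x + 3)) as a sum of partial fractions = 47/(40*(x + 3)) - 1/(8*(x - 1)) + 873/(140*(x - 7)) - 2/(7*x)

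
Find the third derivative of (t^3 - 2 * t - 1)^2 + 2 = 120*t^3 - 96*t - 12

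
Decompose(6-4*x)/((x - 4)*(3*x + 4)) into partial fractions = -17/(8*(3*x + 4)) - 5/(8*(x - 4))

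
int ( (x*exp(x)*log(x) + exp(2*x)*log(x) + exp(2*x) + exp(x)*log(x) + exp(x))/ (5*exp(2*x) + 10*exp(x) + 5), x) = (x*exp(x)*log(x) + 25*exp(x) + 25)/(5*(exp(x) + 1)) + C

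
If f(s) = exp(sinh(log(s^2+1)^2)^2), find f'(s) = 4*s*exp(cosh(2*log(s^2 + 1)^2)/2 - 1/2)*log(s^2 + 1)*sinh(2*log(s^2 + 1)^2)/(s^2 + 1)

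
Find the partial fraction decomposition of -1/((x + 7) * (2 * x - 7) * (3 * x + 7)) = 9/(490*(3*x + 7)) - 4/(735*(2*x - 7)) - 1/(294*(x + 7))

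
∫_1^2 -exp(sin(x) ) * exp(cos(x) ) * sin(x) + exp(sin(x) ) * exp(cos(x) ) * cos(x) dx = -exp(cos(1) + sin(1)) + exp(cos(2) + sin(2))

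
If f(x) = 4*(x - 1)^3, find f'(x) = 12*x^2 - 24*x + 12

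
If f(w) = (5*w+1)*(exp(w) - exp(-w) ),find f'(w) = (5*w*exp(2*w) + 5*w + 6*exp(2*w) - 4)*exp(-w)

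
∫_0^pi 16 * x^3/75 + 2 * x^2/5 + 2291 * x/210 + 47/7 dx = -400/3 + pi/21 + 4*pi^2/105 + 3*(pi/6 + 2*pi^2/15 + 20/3)^2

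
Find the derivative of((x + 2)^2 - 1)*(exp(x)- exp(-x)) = (x^2*exp(2*x) + x^2 + 6*x*exp(2*x) + 2*x + 7*exp(2*x) - 1)*exp(-x)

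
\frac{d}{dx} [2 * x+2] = 2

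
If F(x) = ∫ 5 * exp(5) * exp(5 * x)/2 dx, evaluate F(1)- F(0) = -exp(5)/2 + exp(10)/2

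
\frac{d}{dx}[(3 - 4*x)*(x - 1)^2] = -12*x^2 + 22*x - 10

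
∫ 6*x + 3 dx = 3*x^2 + 3*x + C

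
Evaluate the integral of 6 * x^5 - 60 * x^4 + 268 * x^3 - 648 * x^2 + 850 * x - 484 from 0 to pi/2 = -256 + (-2 + pi/2)^2 + ((-2 + pi/2)^2 + 2)^2 + ((-2 + pi/2)^2 + 2)^3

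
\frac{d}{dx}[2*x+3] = 2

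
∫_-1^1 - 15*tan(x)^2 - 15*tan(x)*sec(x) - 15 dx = -30*tan(1)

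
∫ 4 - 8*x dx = -4*x^2 + 4*x + C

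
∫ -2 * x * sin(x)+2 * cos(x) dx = 2*x*cos(x) + C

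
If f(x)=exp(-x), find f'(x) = -exp(-x)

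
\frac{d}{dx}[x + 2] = 1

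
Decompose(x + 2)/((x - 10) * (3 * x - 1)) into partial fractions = -7/(29*(3*x - 1)) + 12/(29*(x - 10))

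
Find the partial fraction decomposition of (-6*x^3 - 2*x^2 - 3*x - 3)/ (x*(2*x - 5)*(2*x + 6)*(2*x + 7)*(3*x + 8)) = 8469/(2480*(3*x + 8)) + 961/(420*(2*x + 7)) - 467/(20460*(2*x - 5)) - 25/(11*(x + 3)) + 1/(560*x)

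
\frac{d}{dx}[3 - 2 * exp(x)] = -2*exp(x)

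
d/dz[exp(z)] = exp(z)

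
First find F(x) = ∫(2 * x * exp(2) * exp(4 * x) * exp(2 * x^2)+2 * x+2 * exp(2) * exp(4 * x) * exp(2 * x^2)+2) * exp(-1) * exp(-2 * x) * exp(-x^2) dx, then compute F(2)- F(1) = -exp(4) - exp(-9) + exp(-4) + exp(9)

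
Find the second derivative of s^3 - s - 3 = 6*s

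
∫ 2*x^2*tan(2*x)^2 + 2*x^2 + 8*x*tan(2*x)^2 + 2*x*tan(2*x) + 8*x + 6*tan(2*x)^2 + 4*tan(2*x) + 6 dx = ((x + 2)^2 - 1)*tan(2*x) + C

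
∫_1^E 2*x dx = -1 + exp(2)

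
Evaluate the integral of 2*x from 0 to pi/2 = pi^2/4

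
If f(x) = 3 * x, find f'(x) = 3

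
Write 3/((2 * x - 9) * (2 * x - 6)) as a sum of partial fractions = 1/(2*x - 9) - 1/(2*(x - 3))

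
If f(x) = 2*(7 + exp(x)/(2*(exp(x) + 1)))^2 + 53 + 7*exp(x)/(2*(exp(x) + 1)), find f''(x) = (-37*exp(3*x) + 4*exp(2*x) + 35*exp(x))/(2*exp(4*x) + 8*exp(3*x) + 12*exp(2*x) + 8*exp(x) + 2)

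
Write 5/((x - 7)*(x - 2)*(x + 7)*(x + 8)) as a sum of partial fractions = -1/(30*(x + 8)) + 5/(126*(x + 7)) - 1/(90*(x - 2)) + 1/(210*(x - 7))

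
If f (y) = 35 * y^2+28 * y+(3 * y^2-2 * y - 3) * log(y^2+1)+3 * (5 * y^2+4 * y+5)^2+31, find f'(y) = (300*y^5 + 360*y^4 + 6*y^3*log(y^2 + 1) + 772*y^3 - 2*y^2*log(y^2 + 1) + 504*y^2 + 6*y*log(y^2 + 1) + 460*y - 2*log(y^2 + 1) + 148)/(y^2 + 1)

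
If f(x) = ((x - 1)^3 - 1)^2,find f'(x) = 6*x^5 - 30*x^4 + 60*x^3 - 66*x^2 + 42*x - 12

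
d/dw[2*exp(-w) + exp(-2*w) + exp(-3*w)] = (-2*exp(2*w) - 2*exp(w) - 3)*exp(-3*w)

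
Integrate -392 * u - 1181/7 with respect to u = -196*u^2 - 1181*u/7 + C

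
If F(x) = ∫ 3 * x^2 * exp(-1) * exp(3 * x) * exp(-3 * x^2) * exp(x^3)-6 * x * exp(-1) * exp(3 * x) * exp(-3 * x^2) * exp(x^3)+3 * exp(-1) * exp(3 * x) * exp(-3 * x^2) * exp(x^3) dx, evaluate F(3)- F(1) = -1 + exp(8)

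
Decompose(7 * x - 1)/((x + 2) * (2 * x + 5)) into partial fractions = 37/(2*x + 5) - 15/(x + 2)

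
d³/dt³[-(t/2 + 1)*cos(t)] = -t*sin(t)/2 - sin(t) + 3*cos(t)/2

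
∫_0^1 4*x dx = 2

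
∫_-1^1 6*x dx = 0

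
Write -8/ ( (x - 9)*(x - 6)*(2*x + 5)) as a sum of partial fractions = -32/(391*(2*x + 5)) + 8/(51*(x - 6)) - 8/(69*(x - 9))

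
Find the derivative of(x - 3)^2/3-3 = 2*x/3 - 2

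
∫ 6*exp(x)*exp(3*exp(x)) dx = 2*exp(3*exp(x)) + C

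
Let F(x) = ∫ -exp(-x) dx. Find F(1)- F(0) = -1 + exp(-1)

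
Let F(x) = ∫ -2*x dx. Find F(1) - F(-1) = 0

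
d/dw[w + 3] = 1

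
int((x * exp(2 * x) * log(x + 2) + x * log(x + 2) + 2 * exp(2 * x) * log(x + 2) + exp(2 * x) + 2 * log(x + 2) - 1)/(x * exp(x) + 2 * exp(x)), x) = 2*log(x + 2)*sinh(x) + C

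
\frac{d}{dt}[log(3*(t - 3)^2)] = 2/(t - 3)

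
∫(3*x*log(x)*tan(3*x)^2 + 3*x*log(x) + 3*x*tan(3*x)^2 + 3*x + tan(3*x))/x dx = (log(x) + 1)*tan(3*x) + C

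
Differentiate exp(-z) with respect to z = -exp(-z)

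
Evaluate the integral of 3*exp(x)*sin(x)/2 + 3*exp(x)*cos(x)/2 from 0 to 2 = 3*exp(2)*sin(2)/2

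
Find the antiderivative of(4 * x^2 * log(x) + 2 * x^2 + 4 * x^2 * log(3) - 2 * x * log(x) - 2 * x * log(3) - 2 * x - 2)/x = -2*(-x^2 + x + 1)*log(3*x) + C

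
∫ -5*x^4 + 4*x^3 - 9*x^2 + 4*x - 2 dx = -x^5 + x^4 - 3*x^3 + 2*x^2 - 2*x + C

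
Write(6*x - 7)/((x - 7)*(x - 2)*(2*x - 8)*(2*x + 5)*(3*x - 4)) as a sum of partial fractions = -81/(12512*(3*x - 4)) - 176/(51129*(2*x + 5)) + 1/(72*(x - 2)) - 17/(1248*(x - 4)) + 7/(1938*(x - 7))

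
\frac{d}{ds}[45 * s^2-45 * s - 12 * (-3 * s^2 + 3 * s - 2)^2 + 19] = -432*s^3 + 648*s^2 - 414*s + 99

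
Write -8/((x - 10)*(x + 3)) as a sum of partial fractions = 8/(13*(x + 3)) - 8/(13*(x - 10))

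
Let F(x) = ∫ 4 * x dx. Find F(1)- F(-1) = 0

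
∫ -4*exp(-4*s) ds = exp(-4*s) + C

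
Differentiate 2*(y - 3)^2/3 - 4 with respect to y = 4*y/3 - 4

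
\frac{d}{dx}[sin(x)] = cos(x)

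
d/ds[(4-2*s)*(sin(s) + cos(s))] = 2*s*sin(s) - 2*s*cos(s) - 6*sin(s) + 2*cos(s)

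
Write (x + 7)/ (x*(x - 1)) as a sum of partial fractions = 8/(x - 1) - 7/x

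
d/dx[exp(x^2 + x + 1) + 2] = 2*x*exp(x^2 + x + 1) + exp(x^2 + x + 1)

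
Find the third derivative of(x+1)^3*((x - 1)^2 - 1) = 60*x^2 + 24*x - 18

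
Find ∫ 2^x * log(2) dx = 2^x + C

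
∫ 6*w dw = 3*w^2 + C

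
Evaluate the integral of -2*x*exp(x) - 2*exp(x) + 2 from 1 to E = -2*E*(-1 + exp(E)) - 2 + 2*E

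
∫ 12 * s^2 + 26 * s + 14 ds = 4*s^3 + 13*s^2 + 14*s + C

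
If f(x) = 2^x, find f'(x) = 2^x*log(2)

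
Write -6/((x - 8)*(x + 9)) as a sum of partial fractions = 6/(17*(x + 9)) - 6/(17*(x - 8))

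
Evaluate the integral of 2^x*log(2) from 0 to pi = -1 + 2^pi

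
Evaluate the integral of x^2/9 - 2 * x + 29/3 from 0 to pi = (-3 + pi/3)^3 + 2*pi/3 + 27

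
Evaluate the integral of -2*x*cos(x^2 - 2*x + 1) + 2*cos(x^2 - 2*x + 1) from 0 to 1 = sin(1)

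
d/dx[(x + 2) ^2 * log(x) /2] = (2*x^2*log(x) + x^2 + 4*x*log(x) + 4*x + 4)/(2*x)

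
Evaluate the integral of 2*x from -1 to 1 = 0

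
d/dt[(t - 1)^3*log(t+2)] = (3*t^3*log(t + 2) + t^3 - 3*t^2 - 9*t*log(t + 2) + 3*t + 6*log(t + 2) - 1)/(t + 2)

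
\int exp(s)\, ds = exp(s) + C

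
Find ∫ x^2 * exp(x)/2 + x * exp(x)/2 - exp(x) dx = (x^2 - x - 1)*exp(x)/2 + C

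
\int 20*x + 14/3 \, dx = 10*x^2 + 14*x/3 + C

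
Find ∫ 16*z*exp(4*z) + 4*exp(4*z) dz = 4*z*exp(4*z) + C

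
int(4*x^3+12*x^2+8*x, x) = x^4 + 4*x^3 + 4*x^2 + C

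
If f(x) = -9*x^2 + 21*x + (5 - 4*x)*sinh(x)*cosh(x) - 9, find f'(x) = -4*x*cosh(2*x) - 18*x - 2*sinh(2*x) + 5*cosh(2*x) + 21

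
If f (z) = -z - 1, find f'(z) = -1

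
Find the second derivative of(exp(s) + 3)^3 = 9*exp(3*s) + 36*exp(2*s) + 27*exp(s)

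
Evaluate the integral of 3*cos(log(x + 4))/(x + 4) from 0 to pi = -3*sin(log(4)) + 3*sin(log(pi + 4))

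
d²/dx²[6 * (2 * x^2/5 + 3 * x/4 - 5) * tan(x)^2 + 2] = 72*x^2*tan(x)^4/5 + 96*x^2*tan(x)^2/5 + 24*x^2/5 + 27*x*tan(x)^4 + 96*x*tan(x)^3/5 + 36*x*tan(x)^2 + 96*x*tan(x)/5 + 9*x - 180*tan(x)^4 + 18*tan(x)^3 - 1176*tan(x)^2/5 + 18*tan(x) - 60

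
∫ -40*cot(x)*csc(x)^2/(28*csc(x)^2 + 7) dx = 5*log(1 + 4/sin(x)^2)/7 + C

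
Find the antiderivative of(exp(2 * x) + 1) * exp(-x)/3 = 2*sinh(x)/3 + C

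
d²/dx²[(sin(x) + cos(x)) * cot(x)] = -sqrt(2)*cos(x + pi/4) - 1/sin(x) + 2/sin(x)^3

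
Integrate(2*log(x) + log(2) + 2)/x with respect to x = (log(x) + 2)*log(2*x) + C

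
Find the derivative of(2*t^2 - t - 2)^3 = 48*t^5 - 60*t^4 - 72*t^3 + 69*t^2 + 36*t - 12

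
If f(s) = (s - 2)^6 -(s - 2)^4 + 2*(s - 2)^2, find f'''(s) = 120*s^3 - 720*s^2 + 1416*s - 912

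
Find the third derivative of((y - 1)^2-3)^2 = 24*y - 24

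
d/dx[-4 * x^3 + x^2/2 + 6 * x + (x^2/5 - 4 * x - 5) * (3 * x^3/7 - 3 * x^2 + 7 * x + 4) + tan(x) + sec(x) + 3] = 3*x^4/7 - 324*x^3/35 + 762*x^2/35 - 117*x/5 + tan(x)^2 + tan(x)*sec(x) - 44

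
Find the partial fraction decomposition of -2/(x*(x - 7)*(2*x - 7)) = 8/(49*(2*x - 7)) - 2/(49*(x - 7)) - 2/(49*x)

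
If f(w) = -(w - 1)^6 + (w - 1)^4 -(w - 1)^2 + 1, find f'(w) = -6*w^5 + 30*w^4 - 56*w^3 + 48*w^2 - 20*w + 4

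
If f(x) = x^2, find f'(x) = 2*x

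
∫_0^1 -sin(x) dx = -1 + cos(1)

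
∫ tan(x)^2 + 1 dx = tan(x) + C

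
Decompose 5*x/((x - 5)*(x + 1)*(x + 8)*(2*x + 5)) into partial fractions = -20/(99*(2*x + 5)) + 40/(1001*(x + 8)) + 5/(126*(x + 1)) + 5/(234*(x - 5))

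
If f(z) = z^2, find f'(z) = 2*z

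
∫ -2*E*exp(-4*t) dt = exp(1 - 4*t)/2 + C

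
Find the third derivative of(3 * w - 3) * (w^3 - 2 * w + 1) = 72*w - 18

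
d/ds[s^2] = 2*s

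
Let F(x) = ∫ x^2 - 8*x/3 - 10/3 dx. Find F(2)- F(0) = -28/3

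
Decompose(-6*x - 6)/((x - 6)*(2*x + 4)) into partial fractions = -3/(8*(x + 2)) - 21/(8*(x - 6))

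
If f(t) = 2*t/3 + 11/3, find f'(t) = 2/3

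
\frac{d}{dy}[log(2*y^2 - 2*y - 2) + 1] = (2*y - 1)/(y^2 - y - 1)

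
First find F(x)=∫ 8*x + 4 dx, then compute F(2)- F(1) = 16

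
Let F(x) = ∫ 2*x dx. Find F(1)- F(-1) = 0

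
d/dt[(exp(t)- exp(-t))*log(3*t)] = (t*exp(2*t)*log(t) + t*exp(2*t)*log(3) + t*log(t) + t*log(3) + exp(2*t) - 1)*exp(-t)/t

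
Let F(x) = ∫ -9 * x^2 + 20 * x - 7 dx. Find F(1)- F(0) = 0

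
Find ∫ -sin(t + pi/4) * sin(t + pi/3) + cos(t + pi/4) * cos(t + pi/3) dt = sin(t + pi/4)*cos(t + pi/3) + C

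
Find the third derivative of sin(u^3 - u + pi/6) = -27*u^6*cos(u^3 - u + pi/6) + 27*u^4*cos(u^3 - u + pi/6) - 54*u^3*sin(u^3 - u + pi/6) - 9*u^2*cos(u^3 - u + pi/6) + 18*u*sin(u^3 - u + pi/6) + 7*cos(u^3 - u + pi/6)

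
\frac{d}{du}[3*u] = 3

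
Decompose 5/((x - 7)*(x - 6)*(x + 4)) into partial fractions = 1/(22*(x + 4)) - 1/(2*(x - 6)) + 5/(11*(x - 7))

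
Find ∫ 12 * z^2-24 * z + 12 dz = 4*z^3 - 12*z^2 + 12*z + C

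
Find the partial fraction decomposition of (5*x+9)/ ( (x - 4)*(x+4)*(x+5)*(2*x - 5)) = -172/(585*(2*x - 5)) + 16/(135*(x + 5)) - 11/(104*(x + 4)) + 29/(216*(x - 4))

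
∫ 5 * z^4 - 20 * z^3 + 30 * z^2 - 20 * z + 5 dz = z^5 - 5*z^4 + 10*z^3 - 10*z^2 + 5*z + C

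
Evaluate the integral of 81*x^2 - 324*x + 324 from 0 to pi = (-6 + 3*pi)^3 + 216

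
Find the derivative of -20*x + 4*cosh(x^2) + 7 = 8*x*sinh(x^2) - 20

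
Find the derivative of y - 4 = 1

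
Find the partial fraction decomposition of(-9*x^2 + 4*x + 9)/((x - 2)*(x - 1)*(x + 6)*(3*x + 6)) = 113/(224*(x + 6)) - 35/(144*(x + 2)) - 4/(63*(x - 1)) - 19/(96*(x - 2))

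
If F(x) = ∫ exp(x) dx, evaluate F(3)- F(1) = -E + exp(3)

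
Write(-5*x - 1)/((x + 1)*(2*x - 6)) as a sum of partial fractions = -1/(2*(x + 1)) - 2/(x - 3)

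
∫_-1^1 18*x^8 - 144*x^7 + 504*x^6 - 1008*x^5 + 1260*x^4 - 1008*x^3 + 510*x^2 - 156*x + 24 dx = 1040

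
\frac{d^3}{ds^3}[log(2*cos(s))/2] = -sin(s)/cos(s)^3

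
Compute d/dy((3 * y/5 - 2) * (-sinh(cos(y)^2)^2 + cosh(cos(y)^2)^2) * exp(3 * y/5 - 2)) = 3*(3*y - 5)*exp(-2)*exp(3*y/5)/25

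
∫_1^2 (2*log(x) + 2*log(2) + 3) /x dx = 3*log(2)^2 + 3*log(2)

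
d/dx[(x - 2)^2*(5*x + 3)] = 15*x^2 - 34*x + 8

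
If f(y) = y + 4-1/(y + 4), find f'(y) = (y^2 + 8*y + 17)/(y^2 + 8*y + 16)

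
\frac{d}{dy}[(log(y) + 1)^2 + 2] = (2*log(y) + 2)/y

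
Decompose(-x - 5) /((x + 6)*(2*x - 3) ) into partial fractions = -13/(15*(2*x - 3)) - 1/(15*(x + 6))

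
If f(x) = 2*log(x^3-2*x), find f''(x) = (-6*x^4 - 8)/(x^6 - 4*x^4 + 4*x^2)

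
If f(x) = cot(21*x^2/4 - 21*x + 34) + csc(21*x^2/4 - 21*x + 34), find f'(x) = -21*x*cot(21*x^2/4 - 21*x + 34)^2/2 - 21*x*cot(21*x^2/4 - 21*x + 34)*csc(21*x^2/4 - 21*x + 34)/2 - 21*x/2 + 21*cot(21*x^2/4 - 21*x + 34)^2 + 21*cot(21*x^2/4 - 21*x + 34)*csc(21*x^2/4 - 21*x + 34) + 21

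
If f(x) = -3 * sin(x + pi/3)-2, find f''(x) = 3*sin(x + pi/3)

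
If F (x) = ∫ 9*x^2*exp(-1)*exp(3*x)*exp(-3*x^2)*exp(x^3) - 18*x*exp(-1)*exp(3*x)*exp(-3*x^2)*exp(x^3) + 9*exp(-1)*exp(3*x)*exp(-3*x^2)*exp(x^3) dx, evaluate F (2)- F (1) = -3 + 3*E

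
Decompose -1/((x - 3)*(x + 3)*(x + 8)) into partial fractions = -1/(55*(x + 8)) + 1/(30*(x + 3)) - 1/(66*(x - 3))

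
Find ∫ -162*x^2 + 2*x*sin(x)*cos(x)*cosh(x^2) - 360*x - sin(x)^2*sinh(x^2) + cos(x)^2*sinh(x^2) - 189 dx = -54*x^3 - 180*x^2 - 189*x + sin(2*x)*sinh(x^2)/2 + C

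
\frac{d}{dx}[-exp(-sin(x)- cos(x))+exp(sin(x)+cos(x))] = sqrt(2)*(exp(2*sin(x))*exp(2*cos(x)) + 1)*exp(-sqrt(2)*sin(x + pi/4))*cos(x + pi/4)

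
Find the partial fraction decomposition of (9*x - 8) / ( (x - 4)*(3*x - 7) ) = -39/(5*(3*x - 7)) + 28/(5*(x - 4))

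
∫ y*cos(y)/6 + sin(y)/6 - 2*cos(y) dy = (y/6 - 2)*sin(y) + C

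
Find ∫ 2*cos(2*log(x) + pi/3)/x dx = sin(2*log(x) + pi/3) + C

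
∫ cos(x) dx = sin(x) + C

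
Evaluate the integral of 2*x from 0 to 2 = 4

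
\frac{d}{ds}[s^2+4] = 2*s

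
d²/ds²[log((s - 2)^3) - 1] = -3/(s^2 - 4*s + 4)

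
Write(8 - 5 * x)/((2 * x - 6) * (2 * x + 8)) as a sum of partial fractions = -1/(x + 4) - 1/(4*(x - 3))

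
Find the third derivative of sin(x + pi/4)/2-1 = -cos(x + pi/4)/2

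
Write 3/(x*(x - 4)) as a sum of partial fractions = 3/(4*(x - 4)) - 3/(4*x)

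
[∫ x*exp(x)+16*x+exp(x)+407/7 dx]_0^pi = -72 + 71*pi/7 + pi*exp(pi) + 2*(6 + 2*pi)^2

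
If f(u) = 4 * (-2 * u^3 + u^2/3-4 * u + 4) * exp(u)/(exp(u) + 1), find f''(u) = (24*u^3*exp(2*u) - 24*u^3*exp(u) - 148*u^2*exp(2*u) - 140*u^2*exp(u) - 144*u*exp(3*u) - 224*u*exp(2*u) - 176*u*exp(u) + 8*exp(3*u) - 128*exp(2*u) - 40*exp(u))/(3*exp(3*u) + 9*exp(2*u) + 9*exp(u) + 3)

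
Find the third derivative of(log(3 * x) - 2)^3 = (6*log(x)^2 - 42*log(x) + 12*log(3)*log(x) - 42*log(3) + 6*log(3)^2 + 66)/x^3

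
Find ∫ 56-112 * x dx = -56*x^2 + 56*x + C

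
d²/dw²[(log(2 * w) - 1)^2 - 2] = (-2*log(w) - 2*log(2) + 4)/w^2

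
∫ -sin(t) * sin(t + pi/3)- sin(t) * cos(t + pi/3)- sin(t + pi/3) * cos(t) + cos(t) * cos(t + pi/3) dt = (sin(t) + cos(t))*cos(t + pi/3) + C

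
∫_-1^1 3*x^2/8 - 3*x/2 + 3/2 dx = 13/4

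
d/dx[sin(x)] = cos(x)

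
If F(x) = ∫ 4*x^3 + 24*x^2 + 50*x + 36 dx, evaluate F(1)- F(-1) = 88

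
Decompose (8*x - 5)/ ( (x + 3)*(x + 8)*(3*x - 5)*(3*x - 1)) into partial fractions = 21/(1000*(3*x - 1)) + 75/(1624*(3*x - 5)) + 69/(3625*(x + 8)) - 29/(700*(x + 3))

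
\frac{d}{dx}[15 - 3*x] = -3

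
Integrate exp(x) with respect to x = exp(x) + C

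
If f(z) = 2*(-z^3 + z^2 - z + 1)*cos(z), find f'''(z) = -2*z^3*sin(z) + 2*z^2*sin(z) + 18*z^2*cos(z) + 34*z*sin(z) - 12*z*cos(z) - 10*sin(z) - 6*cos(z)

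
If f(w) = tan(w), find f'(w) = cos(w)^(-2)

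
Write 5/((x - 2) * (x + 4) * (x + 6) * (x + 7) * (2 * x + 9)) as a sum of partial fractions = 16/(39*(2*x + 9)) + 1/(27*(x + 7)) - 5/(48*(x + 6)) - 5/(36*(x + 4)) + 5/(5616*(x - 2))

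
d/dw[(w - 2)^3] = 3*w^2 - 12*w + 12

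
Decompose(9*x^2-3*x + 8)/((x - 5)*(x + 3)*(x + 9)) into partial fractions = 191/(21*(x + 9)) - 49/(24*(x + 3)) + 109/(56*(x - 5))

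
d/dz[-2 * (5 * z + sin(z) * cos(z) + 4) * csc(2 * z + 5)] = 20*z*cot(2*z + 5)*csc(2*z + 5) + 2*sin(z)^2*csc(2*z + 5) + 4*sin(z)*cos(z)*cot(2*z + 5)*csc(2*z + 5) - 2*cos(z)^2*csc(2*z + 5) + 16*cot(2*z + 5)*csc(2*z + 5) - 10*csc(2*z + 5)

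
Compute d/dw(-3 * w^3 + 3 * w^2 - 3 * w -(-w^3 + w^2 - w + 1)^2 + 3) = -6*w^5 + 10*w^4 - 12*w^3 + 3*w^2 - 1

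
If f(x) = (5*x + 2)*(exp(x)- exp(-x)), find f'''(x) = (5*x*exp(2*x) + 5*x + 17*exp(2*x) - 13)*exp(-x)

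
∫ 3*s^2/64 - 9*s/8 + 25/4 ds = s^3/64 - 9*s^2/16 + 25*s/4 + C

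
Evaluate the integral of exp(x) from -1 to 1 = E - exp(-1)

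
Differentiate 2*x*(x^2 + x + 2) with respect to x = 6*x^2 + 4*x + 4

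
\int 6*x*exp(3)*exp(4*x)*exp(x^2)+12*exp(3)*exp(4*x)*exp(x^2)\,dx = 3*exp((x + 2)^2 - 1) + C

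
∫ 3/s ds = 3*log(s) + C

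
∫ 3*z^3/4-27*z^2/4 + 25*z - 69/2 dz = 3*z^4/16 - 9*z^3/4 + 25*z^2/2 - 69*z/2 + C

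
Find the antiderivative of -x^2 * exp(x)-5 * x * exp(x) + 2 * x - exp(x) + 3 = (1 - exp(x))*(x^2 + 3*x - 2) + C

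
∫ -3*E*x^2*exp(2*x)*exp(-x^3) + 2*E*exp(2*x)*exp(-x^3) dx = exp(-x^3 + 2*x + 1) + C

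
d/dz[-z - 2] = -1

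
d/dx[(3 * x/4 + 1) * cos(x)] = -3*x*sin(x)/4 - sin(x) + 3*cos(x)/4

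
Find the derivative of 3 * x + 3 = 3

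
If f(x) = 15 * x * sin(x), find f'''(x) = -15*x*cos(x) - 45*sin(x)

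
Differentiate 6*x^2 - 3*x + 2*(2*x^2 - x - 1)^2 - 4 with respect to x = 32*x^3 - 24*x^2 + 1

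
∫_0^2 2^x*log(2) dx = 3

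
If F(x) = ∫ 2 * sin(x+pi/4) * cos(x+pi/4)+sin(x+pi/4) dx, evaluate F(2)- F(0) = sin(4)/2 + sqrt(2)/2 - cos(pi/4 + 2)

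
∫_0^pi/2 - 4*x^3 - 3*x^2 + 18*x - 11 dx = -4 + (-4 - pi/2)*(-1 + pi/2)^3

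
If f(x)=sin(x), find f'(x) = cos(x)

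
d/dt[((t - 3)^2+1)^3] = 6*t^5 - 90*t^4 + 552*t^3 - 1728*t^2 + 2760*t - 1800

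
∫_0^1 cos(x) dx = sin(1)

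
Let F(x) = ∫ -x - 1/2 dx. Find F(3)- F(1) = -5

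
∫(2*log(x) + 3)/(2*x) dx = (log(x) + 3)*log(x)/2 + C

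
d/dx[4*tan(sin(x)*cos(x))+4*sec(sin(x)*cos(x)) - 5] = 4*(2*cos(2*x) + cos(2*x - sin(2*x)/2)*tan(sin(2*x)/2) + cos(2*x + sin(2*x)/2)*tan(sin(2*x)/2))/(cos(sin(2*x)) + 1)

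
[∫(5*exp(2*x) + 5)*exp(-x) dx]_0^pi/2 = -5*exp(-pi/2) + 5*exp(pi/2)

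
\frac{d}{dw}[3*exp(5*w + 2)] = 15*exp(5*w + 2)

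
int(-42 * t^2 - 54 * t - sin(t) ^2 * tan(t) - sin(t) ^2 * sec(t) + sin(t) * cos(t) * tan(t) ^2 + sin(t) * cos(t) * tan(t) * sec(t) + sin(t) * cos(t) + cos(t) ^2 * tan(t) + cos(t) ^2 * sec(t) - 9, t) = -t*(2*t + 3)*(7*t + 3) + (sin(t) + 1)*sin(t) + C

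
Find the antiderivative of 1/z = log(z) + C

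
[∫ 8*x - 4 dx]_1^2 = 8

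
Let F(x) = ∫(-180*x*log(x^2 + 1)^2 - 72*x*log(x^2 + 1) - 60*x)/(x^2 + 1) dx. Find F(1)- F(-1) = 0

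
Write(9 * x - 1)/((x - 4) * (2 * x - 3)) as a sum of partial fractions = -5/(2*x - 3) + 7/(x - 4)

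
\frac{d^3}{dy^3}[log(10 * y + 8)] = 250/(125*y^3 + 300*y^2 + 240*y + 64)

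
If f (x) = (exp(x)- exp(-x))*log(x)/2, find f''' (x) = (x^3*exp(2*x)*log(x) + x^3*log(x) + 3*x^2*exp(2*x) - 3*x^2 - 3*x*exp(2*x) - 3*x + 2*exp(2*x) - 2)*exp(-x)/(2*x^3)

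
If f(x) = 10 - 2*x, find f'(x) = -2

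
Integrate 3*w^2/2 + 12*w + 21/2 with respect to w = w^3/2 + 6*w^2 + 21*w/2 + C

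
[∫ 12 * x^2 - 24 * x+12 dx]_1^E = 4*(-1 + E)^3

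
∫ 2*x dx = x^2 + C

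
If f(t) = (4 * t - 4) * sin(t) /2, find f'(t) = 2*t*cos(t) + 2*sin(t) - 2*cos(t)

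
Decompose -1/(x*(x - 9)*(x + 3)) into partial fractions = -1/(36*(x + 3)) - 1/(108*(x - 9)) + 1/(27*x)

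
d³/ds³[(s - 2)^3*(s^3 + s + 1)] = 120*s^3 - 360*s^2 + 312*s - 78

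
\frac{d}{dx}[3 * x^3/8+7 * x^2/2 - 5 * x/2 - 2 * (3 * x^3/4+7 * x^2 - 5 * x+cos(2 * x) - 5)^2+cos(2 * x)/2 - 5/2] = -27*x^5/4 - 105*x^4 + 6*x^3*sin(2*x) - 332*x^3 + 56*x^2*sin(2*x) - 9*x^2*cos(2*x) + 3729*x^2/8 - 40*x*sin(2*x) - 56*x*cos(2*x) + 187*x - 41*sin(2*x) + 4*sin(4*x) + 20*cos(2*x) - 205/2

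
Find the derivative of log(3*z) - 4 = 1/z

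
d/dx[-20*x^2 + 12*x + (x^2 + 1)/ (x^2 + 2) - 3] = (-40*x^5 + 12*x^4 - 160*x^3 + 48*x^2 - 158*x + 48)/(x^4 + 4*x^2 + 4)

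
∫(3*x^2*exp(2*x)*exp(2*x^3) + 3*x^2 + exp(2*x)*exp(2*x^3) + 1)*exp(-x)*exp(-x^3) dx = -exp(-x^3 - x) + exp(x^3 + x) + C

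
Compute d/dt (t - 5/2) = 1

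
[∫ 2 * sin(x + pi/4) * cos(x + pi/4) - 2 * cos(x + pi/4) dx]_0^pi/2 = 0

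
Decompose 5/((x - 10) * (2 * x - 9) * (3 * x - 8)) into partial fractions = 45/(242*(3*x - 8)) - 20/(121*(2*x - 9)) + 5/(242*(x - 10))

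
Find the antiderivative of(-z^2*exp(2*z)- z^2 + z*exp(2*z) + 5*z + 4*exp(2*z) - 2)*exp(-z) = 2*(-z^2 + 3*z + 1)*sinh(z) + C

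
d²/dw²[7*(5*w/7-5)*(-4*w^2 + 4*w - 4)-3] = 320 - 120*w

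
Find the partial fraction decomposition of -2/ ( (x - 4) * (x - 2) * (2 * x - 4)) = 1/(4*(x - 2)) + 1/(2*(x - 2)^2) - 1/(4*(x - 4))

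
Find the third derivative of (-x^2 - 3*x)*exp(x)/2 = -x^2*exp(x)/2 - 9*x*exp(x)/2 - 15*exp(x)/2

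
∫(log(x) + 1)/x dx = (log(x) + 2)*log(x)/2 + C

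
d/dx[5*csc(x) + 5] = -5*cot(x)*csc(x)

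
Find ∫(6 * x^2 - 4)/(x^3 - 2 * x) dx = 2*log(x*(x^2 - 2)) + C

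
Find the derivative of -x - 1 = -1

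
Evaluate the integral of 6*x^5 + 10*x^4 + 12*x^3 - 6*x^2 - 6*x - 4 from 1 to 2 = 143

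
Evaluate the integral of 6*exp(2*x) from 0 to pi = -3 + 3*exp(2*pi)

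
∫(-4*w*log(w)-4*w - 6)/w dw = -2*(2*w + 3)*log(w) + C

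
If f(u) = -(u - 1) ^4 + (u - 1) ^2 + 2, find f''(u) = -12*u^2 + 24*u - 10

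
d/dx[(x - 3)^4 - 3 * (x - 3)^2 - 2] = 4*x^3 - 36*x^2 + 102*x - 90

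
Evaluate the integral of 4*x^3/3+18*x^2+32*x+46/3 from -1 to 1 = 128/3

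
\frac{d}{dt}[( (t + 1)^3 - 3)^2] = 6*t^5 + 30*t^4 + 60*t^3 + 42*t^2 - 6*t - 12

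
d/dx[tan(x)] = cos(x)^(-2)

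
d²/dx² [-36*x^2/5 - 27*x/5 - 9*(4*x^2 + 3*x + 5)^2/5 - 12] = -1728*x^2/5 - 1296*x/5 - 954/5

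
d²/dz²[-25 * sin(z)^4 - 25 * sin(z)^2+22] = 400*sin(z)^4 - 200*sin(z)^2 - 50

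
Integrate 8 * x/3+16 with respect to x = 4*x^2/3 + 16*x + C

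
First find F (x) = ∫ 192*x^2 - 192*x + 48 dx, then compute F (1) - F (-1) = 224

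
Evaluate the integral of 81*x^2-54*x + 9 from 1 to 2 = 117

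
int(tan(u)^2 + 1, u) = tan(u) + C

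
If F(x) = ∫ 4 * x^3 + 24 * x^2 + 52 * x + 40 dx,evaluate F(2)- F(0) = 264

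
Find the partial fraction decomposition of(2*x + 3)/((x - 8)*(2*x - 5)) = -16/(11*(2*x - 5)) + 19/(11*(x - 8))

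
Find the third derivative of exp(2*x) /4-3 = 2*exp(2*x)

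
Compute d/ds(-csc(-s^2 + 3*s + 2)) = (3 - 2*s)*cos(-s^2 + 3*s + 2)/sin(-s^2 + 3*s + 2)^2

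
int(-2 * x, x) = -x^2 + C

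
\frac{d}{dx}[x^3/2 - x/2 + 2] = 3*x^2/2 - 1/2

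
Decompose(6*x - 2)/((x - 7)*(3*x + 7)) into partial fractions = 12/(7*(3*x + 7)) + 10/(7*(x - 7))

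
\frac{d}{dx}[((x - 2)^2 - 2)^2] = 4*x^3 - 24*x^2 + 40*x - 16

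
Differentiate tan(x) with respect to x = cos(x)^(-2)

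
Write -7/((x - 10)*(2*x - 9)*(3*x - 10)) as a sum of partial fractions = -9/(20*(3*x - 10)) + 4/(11*(2*x - 9)) - 7/(220*(x - 10))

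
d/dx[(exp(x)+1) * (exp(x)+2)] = 2*exp(2*x) + 3*exp(x)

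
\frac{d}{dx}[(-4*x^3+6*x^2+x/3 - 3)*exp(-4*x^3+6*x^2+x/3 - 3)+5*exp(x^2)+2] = (432*x^5 - 1080*x^4 + 600*x^3 + 270*x^2 + 90*x*exp(4*x^3 - 5*x^2 - x/3 + 3) - 215*x - 6)*exp(-4*x^3 + 6*x^2 + x/3 - 3)/9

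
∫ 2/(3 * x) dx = 2*log(3*x)/3 + C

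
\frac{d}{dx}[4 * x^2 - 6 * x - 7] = 8*x - 6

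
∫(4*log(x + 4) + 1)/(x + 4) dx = (2*log(x + 4) + 1)*log(x + 4) + C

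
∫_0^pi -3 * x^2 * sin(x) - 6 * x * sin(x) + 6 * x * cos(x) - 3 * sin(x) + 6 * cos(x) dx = -3*(1 + pi)^2 - 3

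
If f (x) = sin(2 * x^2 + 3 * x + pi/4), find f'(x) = 4*x*cos(2*x^2 + 3*x + pi/4) + 3*cos(2*x^2 + 3*x + pi/4)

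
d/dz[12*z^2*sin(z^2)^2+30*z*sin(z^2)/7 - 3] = 24*z^3*sin(2*z^2) + 60*z^2*cos(z^2)/7 + 24*z*sin(z^2)^2 + 30*sin(z^2)/7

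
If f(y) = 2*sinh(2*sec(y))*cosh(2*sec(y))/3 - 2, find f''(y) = 4*(sin(y)^2*sinh(2/cos(y))^2 + sin(y)^2*cosh(2/cos(y))^2 + 4*sin(y)^2*sinh(4/cos(y))/cos(y) + sinh(2/cos(y))^2 + cosh(2/cos(y))^2)/(3*cos(y)^3)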